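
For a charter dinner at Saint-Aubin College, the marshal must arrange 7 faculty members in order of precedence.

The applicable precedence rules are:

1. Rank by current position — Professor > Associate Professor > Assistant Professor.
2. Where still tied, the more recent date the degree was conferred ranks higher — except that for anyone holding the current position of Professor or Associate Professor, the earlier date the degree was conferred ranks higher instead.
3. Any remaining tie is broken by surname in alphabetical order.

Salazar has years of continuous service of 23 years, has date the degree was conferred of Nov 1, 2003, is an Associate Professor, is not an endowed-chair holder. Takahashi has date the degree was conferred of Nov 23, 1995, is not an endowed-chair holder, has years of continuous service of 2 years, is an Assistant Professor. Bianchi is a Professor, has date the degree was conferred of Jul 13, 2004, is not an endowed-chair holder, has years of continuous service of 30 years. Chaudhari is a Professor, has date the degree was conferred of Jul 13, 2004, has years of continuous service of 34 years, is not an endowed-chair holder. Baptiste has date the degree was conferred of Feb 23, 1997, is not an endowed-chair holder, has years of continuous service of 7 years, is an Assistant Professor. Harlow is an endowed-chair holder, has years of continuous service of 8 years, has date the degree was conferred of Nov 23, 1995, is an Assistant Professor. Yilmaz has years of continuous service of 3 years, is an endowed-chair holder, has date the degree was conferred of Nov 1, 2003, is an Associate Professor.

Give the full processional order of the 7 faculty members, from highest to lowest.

By current position: Bianchi and Chaudhari (Professor); then Salazar and Yilmaz (Associate Professor); then Baptiste, Harlow and Takahashi (Assistant Professor).
Bianchi and Chaudhari both have date the degree was conferred Jul 13, 2004, so the next rule applies.
Among Bianchi and Chaudhari, alphabetically by surname: Bianchi before Chaudhari.
Salazar and Yilmaz both have date the degree was conferred Nov 1, 2003, so the next rule applies.
Among Salazar and Yilmaz, alphabetically by surname: Salazar before Yilmaz.
Among Baptiste, Harlow and Takahashi, by date the degree was conferred (later first): Baptiste (Feb 23, 1997) before Harlow and Takahashi (Nov 23, 1995).
Among Harlow and Takahashi, alphabetically by surname: Harlow before Takahashi.
Full order: Bianchi, Chaudhari, Salazar, Yilmaz, Baptiste, Harlow, Takahashi.

Bianchi, Chaudhari, Salazar, Yilmaz, Baptiste, Harlow, Takahashi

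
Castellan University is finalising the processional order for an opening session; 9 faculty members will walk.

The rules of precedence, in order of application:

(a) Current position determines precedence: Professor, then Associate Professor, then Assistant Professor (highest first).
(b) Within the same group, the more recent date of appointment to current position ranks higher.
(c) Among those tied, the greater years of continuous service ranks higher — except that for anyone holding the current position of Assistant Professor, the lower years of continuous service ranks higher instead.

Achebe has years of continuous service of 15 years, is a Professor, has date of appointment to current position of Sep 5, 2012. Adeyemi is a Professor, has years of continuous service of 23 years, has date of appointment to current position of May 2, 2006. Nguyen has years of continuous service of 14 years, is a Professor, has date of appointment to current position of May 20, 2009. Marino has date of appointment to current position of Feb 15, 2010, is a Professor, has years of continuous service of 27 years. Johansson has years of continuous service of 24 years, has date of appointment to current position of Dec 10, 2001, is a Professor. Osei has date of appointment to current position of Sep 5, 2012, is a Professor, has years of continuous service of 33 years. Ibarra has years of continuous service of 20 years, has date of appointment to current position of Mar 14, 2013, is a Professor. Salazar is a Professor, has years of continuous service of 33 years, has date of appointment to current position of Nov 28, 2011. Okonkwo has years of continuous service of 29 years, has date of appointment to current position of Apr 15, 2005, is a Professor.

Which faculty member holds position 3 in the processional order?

Achebe

By current position: Ibarra, Osei, Achebe, Salazar, Marino, Nguyen, Adeyemi, Okonkwo and Johansson (Professor).
Among Ibarra, Osei, Achebe, Salazar, Marino, Nguyen, Adeyemi, Okonkwo and Johansson, by date of appointment to current position (later first): Ibarra (Mar 14, 2013) before Osei and Achebe (Sep 5, 2012) before Salazar (Nov 28, 2011) before Marino (Feb 15, 2010) before Nguyen (May 20, 2009) before Adeyemi (May 2, 2006) before Okonkwo (Apr 15, 2005) before Johansson (Dec 10, 2001).
Among Osei and Achebe, by years of continuous service (higher first): Osei (33 years) before Achebe (15 years).
Order: Ibarra, Osei, Achebe, Salazar, Marino, Nguyen, Adeyemi, Okonkwo, Johansson.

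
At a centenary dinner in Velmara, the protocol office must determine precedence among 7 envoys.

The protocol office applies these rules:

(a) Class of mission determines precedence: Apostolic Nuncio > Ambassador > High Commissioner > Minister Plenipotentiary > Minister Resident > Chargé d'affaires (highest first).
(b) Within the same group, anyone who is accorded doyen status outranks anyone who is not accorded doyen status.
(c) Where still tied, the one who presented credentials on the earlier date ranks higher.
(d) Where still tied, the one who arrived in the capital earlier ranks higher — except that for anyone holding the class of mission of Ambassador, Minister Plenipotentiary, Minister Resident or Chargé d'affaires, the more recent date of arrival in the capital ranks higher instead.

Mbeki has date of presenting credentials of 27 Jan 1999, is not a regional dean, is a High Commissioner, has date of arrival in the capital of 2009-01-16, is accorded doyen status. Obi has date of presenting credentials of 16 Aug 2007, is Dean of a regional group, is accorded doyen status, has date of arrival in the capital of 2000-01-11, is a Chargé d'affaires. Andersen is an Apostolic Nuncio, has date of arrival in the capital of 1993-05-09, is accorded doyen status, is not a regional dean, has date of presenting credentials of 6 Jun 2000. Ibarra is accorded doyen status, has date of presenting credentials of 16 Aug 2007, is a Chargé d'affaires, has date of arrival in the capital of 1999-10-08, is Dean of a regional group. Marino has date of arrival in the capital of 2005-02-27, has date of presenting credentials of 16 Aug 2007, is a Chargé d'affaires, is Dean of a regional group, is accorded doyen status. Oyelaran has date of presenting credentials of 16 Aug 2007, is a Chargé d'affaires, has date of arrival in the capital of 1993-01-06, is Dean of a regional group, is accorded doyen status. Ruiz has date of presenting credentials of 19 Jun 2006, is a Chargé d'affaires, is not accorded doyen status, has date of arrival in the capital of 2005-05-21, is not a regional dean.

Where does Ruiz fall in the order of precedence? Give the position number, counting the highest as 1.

7

By class of mission: Andersen (Apostolic Nuncio); then Mbeki (High Commissioner); then Marino, Obi, Ibarra, Oyelaran and Ruiz (Chargé d'affaires).
Among Marino, Obi, Ibarra, Oyelaran and Ruiz, accorded doyen status before not accorded doyen status: Marino, Obi, Ibarra and Oyelaran (accorded doyen status) before Ruiz (not accorded doyen status).
Marino, Obi, Ibarra and Oyelaran all have date of presenting credentials 16 Aug 2007, so the next rule applies.
Among Marino, Obi, Ibarra and Oyelaran, by date of arrival in the capital (later first) (reversed rule for this group): Marino (2005-02-27) before Obi (2000-01-11) before Ibarra (1999-10-08) before Oyelaran (1993-01-06).
Order: Andersen, Mbeki, Marino, Obi, Ibarra, Oyelaran, Ruiz. So position 7.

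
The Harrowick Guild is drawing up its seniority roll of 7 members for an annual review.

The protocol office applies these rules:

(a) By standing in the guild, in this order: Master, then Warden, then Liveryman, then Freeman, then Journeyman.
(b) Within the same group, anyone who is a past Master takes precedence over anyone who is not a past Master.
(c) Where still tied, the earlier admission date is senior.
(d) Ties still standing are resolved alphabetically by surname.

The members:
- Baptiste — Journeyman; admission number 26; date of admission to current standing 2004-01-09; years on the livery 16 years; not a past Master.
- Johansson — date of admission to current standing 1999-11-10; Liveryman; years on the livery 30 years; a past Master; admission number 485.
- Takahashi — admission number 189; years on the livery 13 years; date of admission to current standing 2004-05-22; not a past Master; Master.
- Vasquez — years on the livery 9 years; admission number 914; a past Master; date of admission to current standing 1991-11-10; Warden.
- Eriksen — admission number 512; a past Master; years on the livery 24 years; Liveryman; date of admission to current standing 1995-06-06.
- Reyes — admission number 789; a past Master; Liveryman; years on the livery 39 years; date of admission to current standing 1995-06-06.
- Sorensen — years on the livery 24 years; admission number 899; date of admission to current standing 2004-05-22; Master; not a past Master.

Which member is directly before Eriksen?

Vasquez

By standing in the guild: Sorensen and Takahashi (Master); then Vasquez (Warden); then Eriksen, Reyes and Johansson (Liveryman); then Baptiste (Journeyman).
Sorensen and Takahashi are each not a past Master, so the next rule applies.
Sorensen and Takahashi both have date of admission to current standing 2004-05-22, so the next rule applies.
Among Sorensen and Takahashi, alphabetically by surname: Sorensen before Takahashi.
Eriksen, Reyes and Johansson are each a past Master, so the next rule applies.
Among Eriksen, Reyes and Johansson, by date of admission to current standing (earlier first): Eriksen and Reyes (1995-06-06) before Johansson (1999-11-10).
Among Eriksen and Reyes, alphabetically by surname: Eriksen before Reyes.
Order: Sorensen, Takahashi, Vasquez, Eriksen, Reyes, Johansson, Baptiste.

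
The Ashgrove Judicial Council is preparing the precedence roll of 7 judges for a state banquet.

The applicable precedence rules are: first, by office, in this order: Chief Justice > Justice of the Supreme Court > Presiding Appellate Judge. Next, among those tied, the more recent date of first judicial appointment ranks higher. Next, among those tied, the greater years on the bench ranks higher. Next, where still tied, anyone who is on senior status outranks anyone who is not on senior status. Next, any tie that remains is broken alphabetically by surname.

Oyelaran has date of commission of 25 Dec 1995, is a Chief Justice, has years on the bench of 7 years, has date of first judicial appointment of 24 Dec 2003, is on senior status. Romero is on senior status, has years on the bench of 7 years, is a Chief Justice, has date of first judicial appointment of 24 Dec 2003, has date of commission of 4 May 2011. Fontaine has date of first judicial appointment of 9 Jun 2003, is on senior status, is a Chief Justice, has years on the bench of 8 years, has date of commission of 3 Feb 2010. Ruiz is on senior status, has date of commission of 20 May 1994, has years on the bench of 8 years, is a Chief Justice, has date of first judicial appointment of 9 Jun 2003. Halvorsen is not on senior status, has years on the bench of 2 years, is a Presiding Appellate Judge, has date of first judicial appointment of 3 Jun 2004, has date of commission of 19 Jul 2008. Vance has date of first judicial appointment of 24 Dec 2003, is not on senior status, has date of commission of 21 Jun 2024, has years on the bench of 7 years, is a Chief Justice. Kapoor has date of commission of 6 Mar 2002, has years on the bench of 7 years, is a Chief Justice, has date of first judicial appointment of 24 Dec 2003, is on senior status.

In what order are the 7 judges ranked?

Kapoor, Oyelaran, Romero, Vance, Fontaine, Ruiz, Halvorsen

By office: Kapoor, Oyelaran, Romero, Vance, Fontaine and Ruiz (Chief Justice); then Halvorsen (Presiding Appellate Judge).
Among Kapoor, Oyelaran, Romero, Vance, Fontaine and Ruiz, by date of first judicial appointment (later first): Kapoor, Oyelaran, Romero and Vance (24 Dec 2003) before Fontaine and Ruiz (9 Jun 2003).
Kapoor, Oyelaran, Romero and Vance all have years on the bench 7 years, so the next rule applies.
Among Kapoor, Oyelaran, Romero and Vance, on senior status before not on senior status: Kapoor, Oyelaran and Romero (on senior status) before Vance (not on senior status).
Among Kapoor, Oyelaran and Romero, alphabetically by surname: Kapoor before Oyelaran before Romero.
Fontaine and Ruiz both have years on the bench 8 years, so the next rule applies.
Fontaine and Ruiz are each on senior status, so the next rule applies.
Among Fontaine and Ruiz, alphabetically by surname: Fontaine before Ruiz.
Full order: Kapoor, Oyelaran, Romero, Vance, Fontaine, Ruiz, Halvorsen.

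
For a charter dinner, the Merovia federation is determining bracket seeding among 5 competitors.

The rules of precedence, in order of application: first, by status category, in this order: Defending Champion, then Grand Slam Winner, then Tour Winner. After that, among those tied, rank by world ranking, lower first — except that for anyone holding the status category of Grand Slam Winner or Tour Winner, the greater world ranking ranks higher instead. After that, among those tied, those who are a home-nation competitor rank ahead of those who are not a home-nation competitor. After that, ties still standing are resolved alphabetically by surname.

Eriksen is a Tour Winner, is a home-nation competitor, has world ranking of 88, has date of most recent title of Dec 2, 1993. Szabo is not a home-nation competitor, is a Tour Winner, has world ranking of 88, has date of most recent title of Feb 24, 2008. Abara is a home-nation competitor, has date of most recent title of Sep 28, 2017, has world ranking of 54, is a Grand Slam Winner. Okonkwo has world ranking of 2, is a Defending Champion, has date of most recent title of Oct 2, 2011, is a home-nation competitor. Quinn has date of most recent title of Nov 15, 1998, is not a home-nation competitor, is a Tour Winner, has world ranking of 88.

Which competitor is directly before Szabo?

Quinn

By status category: Okonkwo (Defending Champion); then Abara (Grand Slam Winner); then Eriksen, Quinn and Szabo (Tour Winner).
Eriksen, Quinn and Szabo all have world ranking 88, so the next rule applies.
Among Eriksen, Quinn and Szabo, a home-nation competitor before not a home-nation competitor: Eriksen (a home-nation competitor) before Quinn and Szabo (not a home-nation competitor).
Among Quinn and Szabo, alphabetically by surname: Quinn before Szabo.
Order: Okonkwo, Abara, Eriksen, Quinn, Szabo.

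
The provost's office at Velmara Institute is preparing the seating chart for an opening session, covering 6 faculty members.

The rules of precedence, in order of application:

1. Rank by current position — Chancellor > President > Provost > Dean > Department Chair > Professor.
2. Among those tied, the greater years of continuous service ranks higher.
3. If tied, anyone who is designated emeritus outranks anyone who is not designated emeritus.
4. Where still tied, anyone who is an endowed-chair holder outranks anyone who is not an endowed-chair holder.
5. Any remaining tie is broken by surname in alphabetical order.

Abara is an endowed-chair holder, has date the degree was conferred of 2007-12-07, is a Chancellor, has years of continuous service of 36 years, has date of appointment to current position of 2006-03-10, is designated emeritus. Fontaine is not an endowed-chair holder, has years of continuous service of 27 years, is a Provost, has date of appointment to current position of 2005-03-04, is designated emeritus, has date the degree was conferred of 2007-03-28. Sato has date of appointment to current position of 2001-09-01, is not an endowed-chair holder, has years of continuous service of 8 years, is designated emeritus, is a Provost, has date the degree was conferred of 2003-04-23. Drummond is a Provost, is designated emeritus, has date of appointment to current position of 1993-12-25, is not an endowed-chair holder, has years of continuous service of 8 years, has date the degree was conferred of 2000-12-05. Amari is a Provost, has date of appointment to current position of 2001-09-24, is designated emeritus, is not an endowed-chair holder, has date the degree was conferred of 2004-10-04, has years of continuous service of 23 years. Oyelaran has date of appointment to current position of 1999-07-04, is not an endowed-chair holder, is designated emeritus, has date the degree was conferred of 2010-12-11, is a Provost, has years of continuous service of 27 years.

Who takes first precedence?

Abara

By current position: Abara (Chancellor); then Fontaine, Oyelaran, Amari, Drummond and Sato (Provost).
Among Fontaine, Oyelaran, Amari, Drummond and Sato, by years of continuous service (higher first): Fontaine and Oyelaran (27 years) before Amari (23 years) before Drummond and Sato (8 years).
Fontaine and Oyelaran are each designated emeritus, so the next rule applies.
Fontaine and Oyelaran are each not an endowed-chair holder, so the next rule applies.
Among Fontaine and Oyelaran, alphabetically by surname: Fontaine before Oyelaran.
Drummond and Sato are each designated emeritus, so the next rule applies.
Drummond and Sato are each not an endowed-chair holder, so the next rule applies.
Among Drummond and Sato, alphabetically by surname: Drummond before Sato.
Order: Abara, Fontaine, Oyelaran, Amari, Drummond, Sato.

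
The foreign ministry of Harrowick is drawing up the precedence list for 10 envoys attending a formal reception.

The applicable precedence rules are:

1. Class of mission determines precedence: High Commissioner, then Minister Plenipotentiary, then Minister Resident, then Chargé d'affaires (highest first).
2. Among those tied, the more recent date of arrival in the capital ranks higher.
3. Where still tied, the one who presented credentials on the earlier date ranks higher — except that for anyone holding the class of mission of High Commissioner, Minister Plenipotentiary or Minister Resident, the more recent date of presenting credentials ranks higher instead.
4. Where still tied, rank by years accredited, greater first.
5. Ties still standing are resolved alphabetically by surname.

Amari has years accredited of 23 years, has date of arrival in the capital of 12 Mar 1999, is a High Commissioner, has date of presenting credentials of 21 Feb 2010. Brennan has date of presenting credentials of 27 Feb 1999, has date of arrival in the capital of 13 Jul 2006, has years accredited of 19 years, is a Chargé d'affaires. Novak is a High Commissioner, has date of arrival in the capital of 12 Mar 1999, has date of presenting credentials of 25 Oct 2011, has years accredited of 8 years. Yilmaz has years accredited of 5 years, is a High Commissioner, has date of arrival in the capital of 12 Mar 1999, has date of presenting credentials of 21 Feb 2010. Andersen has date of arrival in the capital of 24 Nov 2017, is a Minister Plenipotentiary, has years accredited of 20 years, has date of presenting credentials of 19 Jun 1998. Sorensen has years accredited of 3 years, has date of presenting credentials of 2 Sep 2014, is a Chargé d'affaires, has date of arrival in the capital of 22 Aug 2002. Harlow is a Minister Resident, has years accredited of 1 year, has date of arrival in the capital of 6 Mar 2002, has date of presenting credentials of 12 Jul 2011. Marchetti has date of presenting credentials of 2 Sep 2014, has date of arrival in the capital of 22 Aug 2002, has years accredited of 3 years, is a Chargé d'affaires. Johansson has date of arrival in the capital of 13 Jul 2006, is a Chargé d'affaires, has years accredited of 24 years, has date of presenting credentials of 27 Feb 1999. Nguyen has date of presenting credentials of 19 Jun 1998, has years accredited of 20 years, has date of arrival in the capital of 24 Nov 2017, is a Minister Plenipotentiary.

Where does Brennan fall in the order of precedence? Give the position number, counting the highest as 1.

8

By class of mission: Novak, Amari and Yilmaz (High Commissioner); then Andersen and Nguyen (Minister Plenipotentiary); then Harlow (Minister Resident); then Johansson, Brennan, Marchetti and Sorensen (Chargé d'affaires).
Novak, Amari and Yilmaz all have date of arrival in the capital 12 Mar 1999, so the next rule applies.
Among Novak, Amari and Yilmaz, by date of presenting credentials (later first) (reversed rule for this group): Novak (25 Oct 2011) before Amari and Yilmaz (21 Feb 2010).
Among Amari and Yilmaz, by years accredited (higher first): Amari (23 years) before Yilmaz (5 years).
Andersen and Nguyen both have date of arrival in the capital 24 Nov 2017, so the next rule applies.
Andersen and Nguyen both have date of presenting credentials 19 Jun 1998, so the next rule applies.
Andersen and Nguyen both have years accredited 20 years, so the next rule applies.
Among Andersen and Nguyen, alphabetically by surname: Andersen before Nguyen.
Among Johansson, Brennan, Marchetti and Sorensen, by date of arrival in the capital (later first): Johansson and Brennan (13 Jul 2006) before Marchetti and Sorensen (22 Aug 2002).
Johansson and Brennan both have date of presenting credentials 27 Feb 1999, so the next rule applies.
Among Johansson and Brennan, by years accredited (higher first): Johansson (24 years) before Brennan (19 years).
Marchetti and Sorensen both have date of presenting credentials 2 Sep 2014, so the next rule applies.
Marchetti and Sorensen both have years accredited 3 years, so the next rule applies.
Among Marchetti and Sorensen, alphabetically by surname: Marchetti before Sorensen.
Order: Novak, Amari, Yilmaz, Andersen, Nguyen, Harlow, Johansson, Brennan, Marchetti, Sorensen. So position 8.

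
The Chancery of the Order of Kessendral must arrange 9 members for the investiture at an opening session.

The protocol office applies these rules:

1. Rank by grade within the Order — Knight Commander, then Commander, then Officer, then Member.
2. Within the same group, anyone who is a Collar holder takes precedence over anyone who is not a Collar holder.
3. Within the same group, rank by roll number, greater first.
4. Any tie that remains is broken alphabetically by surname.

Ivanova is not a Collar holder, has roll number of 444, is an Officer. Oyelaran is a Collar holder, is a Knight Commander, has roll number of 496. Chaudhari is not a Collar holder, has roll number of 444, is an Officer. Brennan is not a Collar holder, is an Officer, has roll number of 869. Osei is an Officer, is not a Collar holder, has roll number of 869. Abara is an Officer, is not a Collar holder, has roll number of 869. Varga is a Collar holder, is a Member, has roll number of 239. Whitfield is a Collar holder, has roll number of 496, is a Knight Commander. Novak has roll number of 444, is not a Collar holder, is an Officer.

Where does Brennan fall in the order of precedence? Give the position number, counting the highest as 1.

4

By grade within the Order: Oyelaran and Whitfield (Knight Commander); then Abara, Brennan, Osei, Chaudhari, Ivanova and Novak (Officer); then Varga (Member).
Oyelaran and Whitfield are each a Collar holder, so the next rule applies.
Oyelaran and Whitfield both have roll number 496, so the next rule applies.
Among Oyelaran and Whitfield, alphabetically by surname: Oyelaran before Whitfield.
Abara, Brennan, Osei, Chaudhari, Ivanova and Novak are each not a Collar holder, so the next rule applies.
Among Abara, Brennan, Osei, Chaudhari, Ivanova and Novak, by roll number (higher first): Abara, Brennan and Osei (869) before Chaudhari, Ivanova and Novak (444).
Among Abara, Brennan and Osei, alphabetically by surname: Abara before Brennan before Osei.
Among Chaudhari, Ivanova and Novak, alphabetically by surname: Chaudhari before Ivanova before Novak.
Order: Oyelaran, Whitfield, Abara, Brennan, Osei, Chaudhari, Ivanova, Novak, Varga. So position 4.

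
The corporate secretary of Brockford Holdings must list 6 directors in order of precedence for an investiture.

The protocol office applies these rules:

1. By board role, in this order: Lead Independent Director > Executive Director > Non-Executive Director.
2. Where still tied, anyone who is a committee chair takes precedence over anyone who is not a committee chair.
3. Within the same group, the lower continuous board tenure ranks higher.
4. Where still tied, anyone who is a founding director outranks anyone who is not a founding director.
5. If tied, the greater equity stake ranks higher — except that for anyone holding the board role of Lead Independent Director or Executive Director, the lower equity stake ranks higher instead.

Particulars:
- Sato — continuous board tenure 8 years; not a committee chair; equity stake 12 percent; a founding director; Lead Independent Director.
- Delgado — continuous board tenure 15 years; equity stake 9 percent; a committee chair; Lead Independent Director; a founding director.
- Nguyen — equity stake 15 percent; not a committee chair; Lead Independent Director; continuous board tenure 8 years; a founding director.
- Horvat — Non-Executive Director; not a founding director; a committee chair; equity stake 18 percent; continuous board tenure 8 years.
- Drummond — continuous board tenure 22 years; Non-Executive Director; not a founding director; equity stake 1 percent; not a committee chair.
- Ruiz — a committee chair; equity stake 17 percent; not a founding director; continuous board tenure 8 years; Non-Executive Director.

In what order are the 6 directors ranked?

Delgado, Sato, Nguyen, Horvat, Ruiz, Drummond

By board role: Delgado, Sato and Nguyen (Lead Independent Director); then Horvat, Ruiz and Drummond (Non-Executive Director).
Among Delgado, Sato and Nguyen, a committee chair before not a committee chair: Delgado (a committee chair) before Sato and Nguyen (not a committee chair).
Sato and Nguyen both have continuous board tenure 8 years, so the next rule applies.
Sato and Nguyen are each a founding director, so the next rule applies.
Among Sato and Nguyen, by equity stake (lower first) (reversed rule for this group): Sato (12 percent) before Nguyen (15 percent).
Among Horvat, Ruiz and Drummond, a committee chair before not a committee chair: Horvat and Ruiz (a committee chair) before Drummond (not a committee chair).
Horvat and Ruiz both have continuous board tenure 8 years, so the next rule applies.
Horvat and Ruiz are each not a founding director, so the next rule applies.
Among Horvat and Ruiz, by equity stake (higher first): Horvat (18 percent) before Ruiz (17 percent).
Full order: Delgado, Sato, Nguyen, Horvat, Ruiz, Drummond.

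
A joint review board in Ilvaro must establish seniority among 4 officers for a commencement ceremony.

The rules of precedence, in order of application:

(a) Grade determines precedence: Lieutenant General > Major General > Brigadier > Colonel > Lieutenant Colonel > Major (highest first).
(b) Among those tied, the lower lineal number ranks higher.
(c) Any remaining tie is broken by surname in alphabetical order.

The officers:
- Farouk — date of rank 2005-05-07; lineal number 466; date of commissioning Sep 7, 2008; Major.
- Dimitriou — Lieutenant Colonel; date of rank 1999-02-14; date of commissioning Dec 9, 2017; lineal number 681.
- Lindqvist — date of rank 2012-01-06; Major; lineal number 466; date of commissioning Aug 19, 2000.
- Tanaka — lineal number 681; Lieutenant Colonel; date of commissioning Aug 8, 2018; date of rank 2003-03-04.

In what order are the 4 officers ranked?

By grade: Dimitriou and Tanaka (Lieutenant Colonel); then Farouk and Lindqvist (Major).
Dimitriou and Tanaka both have lineal number 681, so the next rule applies.
Among Dimitriou and Tanaka, alphabetically by surname: Dimitriou before Tanaka.
Farouk and Lindqvist both have lineal number 466, so the next rule applies.
Among Farouk and Lindqvist, alphabetically by surname: Farouk before Lindqvist.
Full order: Dimitriou, Tanaka, Farouk, Lindqvist.

Dimitriou, Tanaka, Farouk, Lindqvist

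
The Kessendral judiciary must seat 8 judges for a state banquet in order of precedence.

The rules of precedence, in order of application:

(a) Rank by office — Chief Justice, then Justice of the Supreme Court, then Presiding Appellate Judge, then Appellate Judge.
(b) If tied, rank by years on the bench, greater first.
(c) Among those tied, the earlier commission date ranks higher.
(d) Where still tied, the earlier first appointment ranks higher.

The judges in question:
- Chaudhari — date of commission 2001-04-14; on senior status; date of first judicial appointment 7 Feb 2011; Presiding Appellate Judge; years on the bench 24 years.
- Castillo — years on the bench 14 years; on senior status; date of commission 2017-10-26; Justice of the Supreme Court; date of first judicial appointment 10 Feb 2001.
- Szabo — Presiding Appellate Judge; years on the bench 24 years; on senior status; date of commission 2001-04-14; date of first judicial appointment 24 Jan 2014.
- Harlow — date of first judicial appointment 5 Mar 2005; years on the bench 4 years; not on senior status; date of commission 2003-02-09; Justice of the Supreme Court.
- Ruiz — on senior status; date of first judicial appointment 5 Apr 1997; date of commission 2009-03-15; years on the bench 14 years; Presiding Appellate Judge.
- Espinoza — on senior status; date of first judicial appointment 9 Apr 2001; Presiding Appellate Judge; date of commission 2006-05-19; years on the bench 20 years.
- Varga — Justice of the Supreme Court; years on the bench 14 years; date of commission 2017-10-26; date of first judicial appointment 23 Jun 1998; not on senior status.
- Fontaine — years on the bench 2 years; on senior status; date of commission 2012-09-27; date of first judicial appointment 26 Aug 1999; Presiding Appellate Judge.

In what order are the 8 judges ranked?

By office: Varga, Castillo and Harlow (Justice of the Supreme Court); then Chaudhari, Szabo, Espinoza, Ruiz and Fontaine (Presiding Appellate Judge).
Among Varga, Castillo and Harlow, by years on the bench (higher first): Varga and Castillo (14 years) before Harlow (4 years).
Varga and Castillo both have date of commission 2017-10-26, so the next rule applies.
Among Varga and Castillo, by date of first judicial appointment (earlier first): Varga (23 Jun 1998) before Castillo (10 Feb 2001).
Among Chaudhari, Szabo, Espinoza, Ruiz and Fontaine, by years on the bench (higher first): Chaudhari and Szabo (24 years) before Espinoza (20 years) before Ruiz (14 years) before Fontaine (2 years).
Chaudhari and Szabo both have date of commission 2001-04-14, so the next rule applies.
Among Chaudhari and Szabo, by date of first judicial appointment (earlier first): Chaudhari (7 Feb 2011) before Szabo (24 Jan 2014).
Full order: Varga, Castillo, Harlow, Chaudhari, Szabo, Espinoza, Ruiz, Fontaine.

Varga, Castillo, Harlow, Chaudhari, Szabo, Espinoza, Ruiz, Fontaine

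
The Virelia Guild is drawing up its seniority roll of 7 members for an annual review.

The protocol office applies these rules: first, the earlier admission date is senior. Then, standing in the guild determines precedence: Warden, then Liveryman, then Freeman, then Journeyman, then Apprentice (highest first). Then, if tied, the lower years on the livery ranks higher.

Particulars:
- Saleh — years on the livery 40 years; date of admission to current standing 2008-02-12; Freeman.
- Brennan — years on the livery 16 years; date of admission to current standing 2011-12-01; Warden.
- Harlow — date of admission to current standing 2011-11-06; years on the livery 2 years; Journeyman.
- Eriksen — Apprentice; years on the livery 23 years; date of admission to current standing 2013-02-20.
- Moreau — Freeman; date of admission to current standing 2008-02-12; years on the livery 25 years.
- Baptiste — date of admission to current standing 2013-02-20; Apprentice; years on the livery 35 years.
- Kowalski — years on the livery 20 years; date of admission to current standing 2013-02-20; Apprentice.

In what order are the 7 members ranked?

By date of admission to current standing (earlier first): Moreau and Saleh (both 2008-02-12); then Harlow (2011-11-06); then Brennan (2011-12-01); then Kowalski, Eriksen and Baptiste (each 2013-02-20).
Moreau and Saleh are each Freeman, so the next rule applies.
Among Moreau and Saleh, by years on the livery (lower first): Moreau (25 years) before Saleh (40 years).
Kowalski, Eriksen and Baptiste are each Apprentice, so the next rule applies.
Among Kowalski, Eriksen and Baptiste, by years on the livery (lower first): Kowalski (20 years) before Eriksen (23 years) before Baptiste (35 years).
Full order: Moreau, Saleh, Harlow, Brennan, Kowalski, Eriksen, Baptiste.

Moreau, Saleh, Harlow, Brennan, Kowalski, Eriksen, Baptiste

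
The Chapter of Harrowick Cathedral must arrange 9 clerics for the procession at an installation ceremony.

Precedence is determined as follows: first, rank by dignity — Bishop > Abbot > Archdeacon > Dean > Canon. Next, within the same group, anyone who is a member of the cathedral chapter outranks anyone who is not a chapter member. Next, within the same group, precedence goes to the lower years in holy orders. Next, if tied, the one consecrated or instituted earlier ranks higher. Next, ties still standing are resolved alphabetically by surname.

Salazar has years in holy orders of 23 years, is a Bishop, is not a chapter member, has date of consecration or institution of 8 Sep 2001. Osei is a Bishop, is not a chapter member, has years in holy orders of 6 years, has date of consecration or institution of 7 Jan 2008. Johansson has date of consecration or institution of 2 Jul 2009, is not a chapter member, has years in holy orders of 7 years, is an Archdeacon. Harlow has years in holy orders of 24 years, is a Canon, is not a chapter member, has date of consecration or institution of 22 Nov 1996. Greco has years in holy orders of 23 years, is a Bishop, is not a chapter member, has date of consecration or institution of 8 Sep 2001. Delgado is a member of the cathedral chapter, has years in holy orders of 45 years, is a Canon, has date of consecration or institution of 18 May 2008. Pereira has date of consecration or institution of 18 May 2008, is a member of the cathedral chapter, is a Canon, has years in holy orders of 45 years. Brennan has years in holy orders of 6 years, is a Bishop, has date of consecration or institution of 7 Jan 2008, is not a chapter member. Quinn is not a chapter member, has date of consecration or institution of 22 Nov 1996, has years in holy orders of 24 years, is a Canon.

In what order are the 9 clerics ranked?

By dignity: Brennan, Osei, Greco and Salazar (Bishop); then Johansson (Archdeacon); then Delgado, Pereira, Harlow and Quinn (Canon).
Brennan, Osei, Greco and Salazar are each not a chapter member, so the next rule applies.
Among Brennan, Osei, Greco and Salazar, by years in holy orders (lower first): Brennan and Osei (6 years) before Greco and Salazar (23 years).
Brennan and Osei both have date of consecration or institution 7 Jan 2008, so the next rule applies.
Among Brennan and Osei, alphabetically by surname: Brennan before Osei.
Greco and Salazar both have date of consecration or institution 8 Sep 2001, so the next rule applies.
Among Greco and Salazar, alphabetically by surname: Greco before Salazar.
Among Delgado, Pereira, Harlow and Quinn, a member of the cathedral chapter before not a chapter member: Delgado and Pereira (a member of the cathedral chapter) before Harlow and Quinn (not a chapter member).
Delgado and Pereira both have years in holy orders 45 years, so the next rule applies.
Delgado and Pereira both have date of consecration or institution 18 May 2008, so the next rule applies.
Among Delgado and Pereira, alphabetically by surname: Delgado before Pereira.
Harlow and Quinn both have years in holy orders 24 years, so the next rule applies.
Harlow and Quinn both have date of consecration or institution 22 Nov 1996, so the next rule applies.
Among Harlow and Quinn, alphabetically by surname: Harlow before Quinn.
Full order: Brennan, Osei, Greco, Salazar, Johansson, Delgado, Pereira, Harlow, Quinn.

Brennan, Osei, Greco, Salazar, Johansson, Delgado, Pereira, Harlow, Quinn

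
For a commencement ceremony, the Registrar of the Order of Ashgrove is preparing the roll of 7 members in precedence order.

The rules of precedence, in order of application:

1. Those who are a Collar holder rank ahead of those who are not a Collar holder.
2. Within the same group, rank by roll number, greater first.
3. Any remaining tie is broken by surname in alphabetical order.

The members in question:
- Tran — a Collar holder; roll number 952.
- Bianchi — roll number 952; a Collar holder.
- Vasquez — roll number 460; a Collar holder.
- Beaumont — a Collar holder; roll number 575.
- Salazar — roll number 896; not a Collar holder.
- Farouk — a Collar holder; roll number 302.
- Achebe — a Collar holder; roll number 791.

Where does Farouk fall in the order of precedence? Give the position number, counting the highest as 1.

6

By the first rule: Bianchi, Tran, Achebe, Beaumont, Vasquez and Farouk (each a Collar holder); then Salazar (not a Collar holder).
Among Bianchi, Tran, Achebe, Beaumont, Vasquez and Farouk, by roll number (higher first): Bianchi and Tran (952) before Achebe (791) before Beaumont (575) before Vasquez (460) before Farouk (302).
Among Bianchi and Tran, alphabetically by surname: Bianchi before Tran.
Order: Bianchi, Tran, Achebe, Beaumont, Vasquez, Farouk, Salazar. So position 6.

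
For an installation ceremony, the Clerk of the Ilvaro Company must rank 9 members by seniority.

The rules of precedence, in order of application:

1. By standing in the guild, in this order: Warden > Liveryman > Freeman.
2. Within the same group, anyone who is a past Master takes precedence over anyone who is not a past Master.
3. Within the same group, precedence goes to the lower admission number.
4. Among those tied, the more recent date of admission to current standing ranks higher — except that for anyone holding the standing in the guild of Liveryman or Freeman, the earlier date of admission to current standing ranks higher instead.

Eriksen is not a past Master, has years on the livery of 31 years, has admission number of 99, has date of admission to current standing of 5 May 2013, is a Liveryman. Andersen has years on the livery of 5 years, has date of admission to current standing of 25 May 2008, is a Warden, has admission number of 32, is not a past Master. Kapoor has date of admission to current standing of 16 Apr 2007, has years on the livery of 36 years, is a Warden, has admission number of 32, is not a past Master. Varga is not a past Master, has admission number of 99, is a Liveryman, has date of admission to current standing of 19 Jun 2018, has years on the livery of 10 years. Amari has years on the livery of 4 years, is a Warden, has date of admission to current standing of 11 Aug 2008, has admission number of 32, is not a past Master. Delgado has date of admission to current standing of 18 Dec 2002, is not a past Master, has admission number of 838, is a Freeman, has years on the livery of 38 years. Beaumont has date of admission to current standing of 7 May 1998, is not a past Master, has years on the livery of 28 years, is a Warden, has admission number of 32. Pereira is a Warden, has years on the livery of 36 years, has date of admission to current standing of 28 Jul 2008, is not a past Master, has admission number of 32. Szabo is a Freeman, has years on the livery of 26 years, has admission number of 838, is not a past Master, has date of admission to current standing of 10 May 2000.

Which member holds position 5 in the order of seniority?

By standing in the guild: Amari, Pereira, Andersen, Kapoor and Beaumont (Warden); then Eriksen and Varga (Liveryman); then Szabo and Delgado (Freeman).
Amari, Pereira, Andersen, Kapoor and Beaumont are each not a past Master, so the next rule applies.
Amari, Pereira, Andersen, Kapoor and Beaumont all have admission number 32, so the next rule applies.
Among Amari, Pereira, Andersen, Kapoor and Beaumont, by date of admission to current standing (later first): Amari (11 Aug 2008) before Pereira (28 Jul 2008) before Andersen (25 May 2008) before Kapoor (16 Apr 2007) before Beaumont (7 May 1998).
Eriksen and Varga are each not a past Master, so the next rule applies.
Eriksen and Varga both have admission number 99, so the next rule applies.
Among Eriksen and Varga, by date of admission to current standing (earlier first) (reversed rule for this group): Eriksen (5 May 2013) before Varga (19 Jun 2018).
Szabo and Delgado are each not a past Master, so the next rule applies.
Szabo and Delgado both have admission number 838, so the next rule applies.
Among Szabo and Delgado, by date of admission to current standing (earlier first) (reversed rule for this group): Szabo (10 May 2000) before Delgado (18 Dec 2002).
Order: Amari, Pereira, Andersen, Kapoor, Beaumont, Eriksen, Varga, Szabo, Delgado.

Beaumont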